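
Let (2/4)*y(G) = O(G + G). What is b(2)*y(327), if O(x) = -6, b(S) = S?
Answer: -24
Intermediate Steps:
y(G) = -12 (y(G) = 2*(-6) = -12)
b(2)*y(327) = 2*(-12) = -24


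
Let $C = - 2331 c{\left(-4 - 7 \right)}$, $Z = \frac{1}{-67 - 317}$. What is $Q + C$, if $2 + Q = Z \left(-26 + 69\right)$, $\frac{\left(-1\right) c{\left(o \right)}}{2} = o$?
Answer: $- \frac{19693099}{384} \approx -51284.0$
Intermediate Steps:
$c{\left(o \right)} = - 2 o$
$Z = - \frac{1}{384}$ ($Z = \frac{1}{-384} = - \frac{1}{384} \approx -0.0026042$)
$Q = - \frac{811}{384}$ ($Q = -2 - \frac{-26 + 69}{384} = -2 - \frac{43}{384} = - \frac{811}{384} \approx -2.112$)
$C = -51282$ ($C = - 2331 \left(- 2 \left(-4 - 7\right)\right) = - 2331 \left(\left(-2\right) \left(-11\right)\right) = \left(-2331\right) 22 = -51282$)
$Q + C = - \frac{811}{384} - 51282 = - \frac{19693099}{384}$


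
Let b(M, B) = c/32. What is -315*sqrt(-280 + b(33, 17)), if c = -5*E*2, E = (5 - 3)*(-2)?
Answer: -315*I*sqrt(1115)/2 ≈ -5259.2*I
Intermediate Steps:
E = -4 (E = 2*(-2) = -4)
c = 40 (c = -5*(-4)*2 = 20*2 = 40)
b(M, B) = 5/4 (b(M, B) = 40/32 = 40*(1/32) = 5/4)
-315*sqrt(-280 + b(33, 17)) = -315*sqrt(-280 + 5/4) = -315*I*sqrt(1115)/2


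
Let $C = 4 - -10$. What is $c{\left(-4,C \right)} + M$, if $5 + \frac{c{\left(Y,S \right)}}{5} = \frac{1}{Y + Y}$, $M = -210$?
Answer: $- \frac{1885}{8} \approx -235.63$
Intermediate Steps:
$C = 14$ ($C = 4 + 10 = 14$)
$c{\left(Y,S \right)} = -25 + \frac{5}{2 Y}$ ($c{\left(Y,S \right)} = -25 + \frac{5}{Y + Y} = -25 + \frac{5}{2 Y}$)
$c{\left(-4,C \right)} + M = \left(-25 + \frac{5}{2 \left(-4\right)}\right) - 210 = \left(-25 + \frac{5}{2} \left(- \frac{1}{4}\right)\right) - 210 = \left(-25 - \frac{5}{8}\right) - 210 = - \frac{205}{8} - 210 = - \frac{1885}{8}$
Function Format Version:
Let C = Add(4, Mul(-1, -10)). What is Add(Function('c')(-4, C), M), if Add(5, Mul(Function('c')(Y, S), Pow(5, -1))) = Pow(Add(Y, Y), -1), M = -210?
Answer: Rational(-1885, 8) ≈ -235.63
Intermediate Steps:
C = 14 (C = Add(4, 10) = 14)
Function('c')(Y, S) = Add(-25, Mul(Rational(5, 2), Pow(Y, -1))) (Function('c')(Y, S) = Add(-25, Mul(5, Pow(Add(Y, Y), -1))) = Add(-25, Mul(5, Pow(Mul(2, Y), -1))) = Add(-25, Mul(5, Mul(Rational(1, 2), Pow(Y, -1)))) = Add(-25, Mul(Rational(5, 2), Pow(Y, -1))))
Add(Function('c')(-4, C), M) = Add(Add(-25, Mul(Rational(5, 2), Pow(-4, -1))), -210) = Add(Add(-25, Mul(Rational(5, 2), Rational(-1, 4))), -210) = Add(Add(-25, Rational(-5, 8)), -210) = Add(Rational(-205, 8), -210) = Rational(-1885, 8)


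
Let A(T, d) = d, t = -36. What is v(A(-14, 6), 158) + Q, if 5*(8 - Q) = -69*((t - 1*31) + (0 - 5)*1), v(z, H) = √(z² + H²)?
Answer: -4928/5 + 50*√10 ≈ -827.49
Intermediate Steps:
v(z, H) = √(H² + z²)
Q = -4928/5 (Q = 8 - (-69)*((-36 - 1*31) + (0 - 5)*1)/5 = 8 - (-69)*((-36 - 31) - 5*1)/5 = 8 - (-69)*(-67 - 5)/5 = 8 - (-69)*(-72)/5 = 8 - ⅕*4968 = 8 - 4968/5 = -4928/5 ≈ -985.60)
v(A(-14, 6), 158) + Q = √(158² + 6²) - 4928/5 = √(24964 + 36) - 4928/5 = √25000 - 4928/5 = 50*√10 - 4928/5 = -4928/5 + 50*√10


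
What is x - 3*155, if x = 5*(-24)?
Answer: -585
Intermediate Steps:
x = -120
x - 3*155 = -120 - 3*155 = -120 - 465 = -585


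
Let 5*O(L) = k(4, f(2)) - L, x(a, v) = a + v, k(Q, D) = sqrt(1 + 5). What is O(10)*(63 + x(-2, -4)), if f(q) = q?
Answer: -114 + 57*sqrt(6)/5 ≈ -86.076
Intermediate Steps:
k(Q, D) = sqrt(6)
O(L) = -L/5 + sqrt(6)/5 (O(L) = (sqrt(6) - L)/5 = -L/5 + sqrt(6)/5)
O(10)*(63 + x(-2, -4)) = (-1/5*10 + sqrt(6)/5)*(63 + (-2 - 4)) = (-2 + sqrt(6)/5)*(63 - 6) = (-2 + sqrt(6)/5)*57 = -114 + 57*sqrt(6)/5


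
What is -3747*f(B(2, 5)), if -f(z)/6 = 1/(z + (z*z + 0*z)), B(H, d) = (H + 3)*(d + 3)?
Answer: 11241/820 ≈ 13.709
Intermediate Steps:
B(H, d) = (3 + H)*(3 + d)
f(z) = -6/(z + z**2) (f(z) = -6/(z + (z*z + 0*z)) = -6/(z + (z**2 + 0)) = -6/(z + z**2))
-3747*f(B(2, 5)) = -(-22482)/((9 + 3*2 + 3*5 + 2*5)*(1 + (9 + 3*2 + 3*5 + 2*5))) = -(-22482)/((9 + 6 + 15 + 10)*(1 + (9 + 6 + 15 + 10))) = -(-22482)/(40*(1 + 40)) = -(-22482)/(40*41) = -3747*(-3/820) = 11241/820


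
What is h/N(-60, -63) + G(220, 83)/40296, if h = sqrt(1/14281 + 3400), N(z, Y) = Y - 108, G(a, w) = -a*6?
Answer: -55/1679 - sqrt(693419681681)/2442051 ≈ -0.37375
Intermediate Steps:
G(a, w) = -6*a
N(z, Y) = -108 + Y
h = sqrt(693419681681)/14281 (h = sqrt(1/14281 + 3400) = sqrt(48555401/14281) = sqrt(693419681681)/14281 ≈ 58.310)
h/N(-60, -63) + G(220, 83)/40296 = (sqrt(693419681681)/14281)/(-108 - 63) - 6*220/40296 = (sqrt(693419681681)/14281)/(-171) - 1320*1/40296 = (sqrt(693419681681)/14281)*(-1/171) - 55/1679 = -sqrt(693419681681)/2442051 - 55/1679 = -55/1679 - sqrt(693419681681)/2442051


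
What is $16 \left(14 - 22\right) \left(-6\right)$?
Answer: $768$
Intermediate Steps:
$16 \left(14 - 22\right) \left(-6\right) = 16 \left(-8\right) \left(-6\right) = \left(-128\right) \left(-6\right) = 768$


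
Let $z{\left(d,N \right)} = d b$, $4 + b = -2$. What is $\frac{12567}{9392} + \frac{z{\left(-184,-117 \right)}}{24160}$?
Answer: $\frac{9812109}{7090960} \approx 1.3837$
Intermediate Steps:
$b = -6$ ($b = -4 - 2 = -6$)
$z{\left(d,N \right)} = - 6 d$ ($z{\left(d,N \right)} = d \left(-6\right) = - 6 d$)
$\frac{12567}{9392} + \frac{z{\left(-184,-117 \right)}}{24160} = \frac{12567}{9392} + \frac{\left(-6\right) \left(-184\right)}{24160} = 12567 \cdot \frac{1}{9392} + 1104 \cdot \frac{1}{24160} = \frac{12567}{9392} + \frac{69}{1510} = \frac{9812109}{7090960}$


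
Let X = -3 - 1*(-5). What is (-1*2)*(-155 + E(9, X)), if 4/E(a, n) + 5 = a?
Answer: 308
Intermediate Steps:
X = 2 (X = -3 + 5 = 2)
E(a, n) = 4/(-5 + a)
(-1*2)*(-155 + E(9, X)) = (-1*2)*(-155 + 4/(-5 + 9)) = -2*(-155 + 4/4) = -2*(-155 + 4*(1/4)) = -2*(-155 + 1) = -2*(-154) = 308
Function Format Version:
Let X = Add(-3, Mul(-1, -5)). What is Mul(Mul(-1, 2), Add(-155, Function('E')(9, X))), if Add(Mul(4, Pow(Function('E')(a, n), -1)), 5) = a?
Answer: 308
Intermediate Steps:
X = 2 (X = Add(-3, 5) = 2)
Function('E')(a, n) = Mul(4, Pow(Add(-5, a), -1))
Mul(Mul(-1, 2), Add(-155, Function('E')(9, X))) = Mul(Mul(-1, 2), Add(-155, Mul(4, Pow(Add(-5, 9), -1)))) = Mul(-2, Add(-155, Mul(4, Pow(4, -1)))) = Mul(-2, Add(-155, Mul(4, Rational(1, 4)))) = Mul(-2, Add(-155, 1)) = Mul(-2, -154) = 308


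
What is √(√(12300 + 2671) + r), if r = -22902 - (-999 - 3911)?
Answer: √(-17992 + √14971) ≈ 133.68*I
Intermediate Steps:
r = -17992 (r = -22902 - 1*(-4910) = -22902 + 4910 = -17992)
√(√(12300 + 2671) + r) = √(√(12300 + 2671) - 17992) = √(√14971 - 17992) = √(-17992 + √14971)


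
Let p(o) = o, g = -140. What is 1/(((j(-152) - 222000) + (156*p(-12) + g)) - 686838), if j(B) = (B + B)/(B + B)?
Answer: -1/910849 ≈ -1.0979e-6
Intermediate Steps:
j(B) = 1 (j(B) = (2*B)/((2*B)) = (2*B)*(1/(2*B)) = 1)
1/(((j(-152) - 222000) + (156*p(-12) + g)) - 686838) = 1/(((1 - 222000) + (156*(-12) - 140)) - 686838) = 1/((-221999 + (-1872 - 140)) - 686838) = 1/((-221999 - 2012) - 686838) = 1/(-224011 - 686838) = 1/(-910849) = -1/910849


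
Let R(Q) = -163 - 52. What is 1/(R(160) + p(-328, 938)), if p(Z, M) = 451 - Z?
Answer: 1/564 ≈ 0.0017731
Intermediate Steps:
R(Q) = -215
1/(R(160) + p(-328, 938)) = 1/(-215 + (451 - 1*(-328))) = 1/(-215 + (451 + 328)) = 1/(-215 + 779) = 1/564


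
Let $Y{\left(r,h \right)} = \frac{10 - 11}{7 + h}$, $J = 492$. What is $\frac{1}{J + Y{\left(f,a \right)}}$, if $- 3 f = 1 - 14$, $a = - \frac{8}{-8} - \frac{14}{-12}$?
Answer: $\frac{55}{27054} \approx 0.002033$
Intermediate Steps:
$a = \frac{13}{6}$ ($a = \left(-8\right) \left(- \frac{1}{8}\right) - - \frac{7}{6} = 1 + \frac{7}{6} = \frac{13}{6} \approx 2.1667$)
$f = \frac{13}{3}$ ($f = - \frac{1 - 14}{3} = \left(- \frac{1}{3}\right) \left(-13\right) = \frac{13}{3} \approx 4.3333$)
$Y{\left(r,h \right)} = - \frac{1}{7 + h}$
$\frac{1}{J + Y{\left(f,a \right)}} = \frac{1}{492 - \frac{1}{7 + \frac{13}{6}}} = \frac{1}{492 - \frac{1}{\frac{55}{6}}} = \frac{1}{492 - \frac{6}{55}} = \frac{1}{\frac{27054}{55}} = \frac{55}{27054}$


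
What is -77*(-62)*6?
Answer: 28644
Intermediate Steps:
-77*(-62)*6 = 4774*6 = 28644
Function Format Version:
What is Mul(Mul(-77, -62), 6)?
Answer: 28644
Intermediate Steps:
Mul(Mul(-77, -62), 6) = Mul(4774, 6) = 28644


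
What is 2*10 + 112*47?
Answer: 5284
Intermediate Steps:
2*10 + 112*47 = 20 + 5264 = 5284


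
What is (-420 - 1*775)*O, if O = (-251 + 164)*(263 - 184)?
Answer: 8213235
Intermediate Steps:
O = -6873 (O = -87*79 = -6873)
(-420 - 1*775)*O = (-420 - 1*775)*(-6873) = (-420 - 775)*(-6873) = -1195*(-6873) = 8213235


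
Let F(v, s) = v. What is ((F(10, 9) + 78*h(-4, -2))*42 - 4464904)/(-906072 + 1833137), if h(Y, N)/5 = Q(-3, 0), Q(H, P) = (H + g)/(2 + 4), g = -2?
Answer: -4478134/927065 ≈ -4.8304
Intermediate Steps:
Q(H, P) = -⅓ + H/6 (Q(H, P) = (H - 2)/(2 + 4) = (-2 + H)/6 = (-2 + H)*(⅙) = -⅓ + H/6)
h(Y, N) = -25/6 (h(Y, N) = 5*(-⅓ + (⅙)*(-3)) = 5*(-⅓ - ½) = 5*(-⅚) = -25/6)
((F(10, 9) + 78*h(-4, -2))*42 - 4464904)/(-906072 + 1833137) = ((10 + 78*(-25/6))*42 - 4464904)/(-906072 + 1833137) = ((10 - 325)*42 - 4464904)/927065 = (-315*42 - 4464904)*(1/927065) = (-13230 - 4464904)*(1/927065) = -4478134*1/927065 = -4478134/927065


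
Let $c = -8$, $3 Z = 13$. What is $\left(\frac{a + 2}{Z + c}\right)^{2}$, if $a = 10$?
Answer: $\frac{1296}{121} \approx 10.711$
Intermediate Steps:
$Z = \frac{13}{3}$ ($Z = \frac{1}{3} \cdot 13 = \frac{13}{3} \approx 4.3333$)
$\left(\frac{a + 2}{Z + c}\right)^{2} = \left(\frac{10 + 2}{\frac{13}{3} - 8}\right)^{2} = \left(\frac{12}{- \frac{11}{3}}\right)^{2} = \left(12 \left(- \frac{3}{11}\right)\right)^{2} = \left(- \frac{36}{11}\right)^{2} = \frac{1296}{121}$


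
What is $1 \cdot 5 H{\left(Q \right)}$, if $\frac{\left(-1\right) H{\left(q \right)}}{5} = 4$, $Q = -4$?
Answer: $-100$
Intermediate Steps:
$H{\left(q \right)} = -20$ ($H{\left(q \right)} = \left(-5\right) 4 = -20$)
$1 \cdot 5 H{\left(Q \right)} = 1 \cdot 5 \left(-20\right) = 5 \left(-20\right) = -100$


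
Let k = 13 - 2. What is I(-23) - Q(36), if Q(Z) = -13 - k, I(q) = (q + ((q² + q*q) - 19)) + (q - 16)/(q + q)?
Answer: 47879/46 ≈ 1040.8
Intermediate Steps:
k = 11
I(q) = -19 + q + 2*q² + (-16 + q)/(2*q) (I(q) = (q + ((q² + q²) - 19)) + (-16 + q)/((2*q)) = (q + (2*q² - 19)) + (-16 + q)*(1/(2*q)) = (q + (-19 + 2*q²)) + (-16 + q)/(2*q) = (-19 + q + 2*q²) + (-16 + q)/(2*q) = -19 + q + 2*q² + (-16 + q)/(2*q))
Q(Z) = -24 (Q(Z) = -13 - 1*11 = -13 - 11 = -24)
I(-23) - Q(36) = (-37/2 - 23 - 8/(-23) + 2*(-23)²) - 1*(-24) = (-37/2 - 23 - 8*(-1/23) + 2*529) + 24 = (-37/2 - 23 + 8/23 + 1058) + 24 = 46775/46 + 24 = 47879/46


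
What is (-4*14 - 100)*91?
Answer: -14196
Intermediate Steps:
(-4*14 - 100)*91 = (-56 - 100)*91 = -156*91 = -14196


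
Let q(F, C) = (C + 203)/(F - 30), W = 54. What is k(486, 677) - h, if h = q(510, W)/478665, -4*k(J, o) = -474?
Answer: 27226464943/229759200 ≈ 118.50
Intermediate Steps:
k(J, o) = 237/2 (k(J, o) = -1/4*(-474) = 237/2)
q(F, C) = (203 + C)/(-30 + F)
h = 257/229759200 (h = ((203 + 54)/(-30 + 510))/478665 = (257/480)*(1/478665) = 257/229759200 ≈ 1.1186e-6)
k(486, 677) - h = 237/2 - 1*257/229759200 = 237/2 - 257/229759200 = 27226464943/229759200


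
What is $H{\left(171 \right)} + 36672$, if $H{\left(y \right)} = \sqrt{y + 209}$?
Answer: $36672 + 2 \sqrt{95} \approx 36692.0$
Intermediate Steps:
$H{\left(y \right)} = \sqrt{209 + y}$
$H{\left(171 \right)} + 36672 = \sqrt{209 + 171} + 36672 = \sqrt{380} + 36672 = 2 \sqrt{95} + 36672 = 36672 + 2 \sqrt{95}$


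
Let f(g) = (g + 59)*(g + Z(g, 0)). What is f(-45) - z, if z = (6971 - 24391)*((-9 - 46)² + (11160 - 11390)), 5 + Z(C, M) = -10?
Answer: 48688060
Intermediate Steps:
Z(C, M) = -15 (Z(C, M) = -5 - 10 = -15)
f(g) = (-15 + g)*(59 + g) (f(g) = (g + 59)*(g - 15) = (59 + g)*(-15 + g) = (-15 + g)*(59 + g))
z = -48688900 (z = -17420*((-55)² - 230) = -17420*(3025 - 230) = -17420*2795 = -48688900)
f(-45) - z = (-885 + (-45)² + 44*(-45)) - 1*(-48688900) = (-885 + 2025 - 1980) + 48688900 = -840 + 48688900 = 48688060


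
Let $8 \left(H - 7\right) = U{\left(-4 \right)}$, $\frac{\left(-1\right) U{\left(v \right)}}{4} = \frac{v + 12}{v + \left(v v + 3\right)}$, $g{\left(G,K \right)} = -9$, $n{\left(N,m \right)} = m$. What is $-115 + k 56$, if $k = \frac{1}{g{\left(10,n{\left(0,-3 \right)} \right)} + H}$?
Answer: $- \frac{2375}{17} \approx -139.71$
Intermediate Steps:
$U{\left(v \right)} = - \frac{4 \left(12 + v\right)}{3 + v + v^{2}}$ ($U{\left(v \right)} = - 4 \frac{v + 12}{v + \left(v v + 3\right)} = - 4 \frac{12 + v}{v + \left(v^{2} + 3\right)} = - 4 \frac{12 + v}{v + \left(3 + v^{2}\right)} = - 4 \frac{12 + v}{3 + v + v^{2}} = - \frac{4 \left(12 + v\right)}{3 + v + v^{2}}$)
$H = \frac{101}{15}$ ($H = 7 + \frac{4 \frac{1}{3 - 4 + \left(-4\right)^{2}} \left(-12 - -4\right)}{8} = 7 + \frac{4 \frac{1}{3 - 4 + 16} \left(-12 + 4\right)}{8} = 7 + \frac{4 \cdot \frac{1}{15} \left(-8\right)}{8} = 7 + \frac{1}{8} \left(- \frac{32}{15}\right) = 7 - \frac{4}{15} = \frac{101}{15} \approx 6.7333$)
$k = - \frac{15}{34}$ ($k = \frac{1}{-9 + \frac{101}{15}} = \frac{1}{- \frac{34}{15}} = - \frac{15}{34} \approx -0.44118$)
$-115 + k 56 = -115 - \frac{420}{17} = - \frac{2375}{17}$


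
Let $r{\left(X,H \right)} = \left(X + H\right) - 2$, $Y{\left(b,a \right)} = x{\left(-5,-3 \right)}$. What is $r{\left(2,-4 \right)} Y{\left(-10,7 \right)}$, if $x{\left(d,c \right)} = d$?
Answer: $20$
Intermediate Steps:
$Y{\left(b,a \right)} = -5$
$r{\left(X,H \right)} = -2 + H + X$ ($r{\left(X,H \right)} = \left(H + X\right) - 2 = -2 + H + X$)
$r{\left(2,-4 \right)} Y{\left(-10,7 \right)} = \left(-2 - 4 + 2\right) \left(-5\right) = \left(-4\right) \left(-5\right) = 20$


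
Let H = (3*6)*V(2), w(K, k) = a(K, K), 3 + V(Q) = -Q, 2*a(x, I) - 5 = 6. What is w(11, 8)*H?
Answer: -495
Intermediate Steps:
a(x, I) = 11/2 (a(x, I) = 5/2 + (1/2)*6 = 5/2 + 3 = 11/2)
V(Q) = -3 - Q
w(K, k) = 11/2
H = -90 (H = (3*6)*(-3 - 1*2) = 18*(-3 - 2) = 18*(-5) = -90)
w(11, 8)*H = (11/2)*(-90) = -495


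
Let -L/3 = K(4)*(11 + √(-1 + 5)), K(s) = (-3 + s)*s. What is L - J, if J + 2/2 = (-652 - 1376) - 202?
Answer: 2075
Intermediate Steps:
K(s) = s*(-3 + s)
J = -2231 (J = -1 + ((-652 - 1376) - 202) = -1 + (-2028 - 202) = -1 - 2230 = -2231)
L = -156 (L = -3*4*(-3 + 4)*(11 + √(-1 + 5)) = -3*4*1*(11 + √4) = -12*(11 + 2) = -12*13 = -3*52 = -156)
L - J = -156 - 1*(-2231) = -156 + 2231 = 2075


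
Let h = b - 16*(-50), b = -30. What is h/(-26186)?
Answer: -385/13093 ≈ -0.029405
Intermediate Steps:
h = 770 (h = -30 - 16*(-50) = -30 + 800 = 770)
h/(-26186) = 770/(-26186) = 770*(-1/26186) = -385/13093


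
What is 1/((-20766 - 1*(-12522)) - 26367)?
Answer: -1/34611 ≈ -2.8893e-5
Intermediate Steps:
1/((-20766 - 1*(-12522)) - 26367) = 1/((-20766 + 12522) - 26367) = 1/(-8244 - 26367) = 1/(-34611) = -1/34611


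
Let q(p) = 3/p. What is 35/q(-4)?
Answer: -140/3 ≈ -46.667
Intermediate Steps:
35/q(-4) = 35/((3/(-4))) = 35/((3*(-¼))) = 35/(-¾) = 35*(-4/3) = -140/3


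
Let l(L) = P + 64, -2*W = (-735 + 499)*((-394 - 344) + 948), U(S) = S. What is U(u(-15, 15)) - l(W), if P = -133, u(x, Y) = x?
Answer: 54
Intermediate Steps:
W = 24780 (W = -(-735 + 499)*((-394 - 344) + 948)/2 = -(-118)*(-738 + 948) = -(-118)*210 = -1/2*(-49560) = 24780)
l(L) = -69 (l(L) = -133 + 64 = -69)
U(u(-15, 15)) - l(W) = -15 - 1*(-69) = -15 + 69 = 54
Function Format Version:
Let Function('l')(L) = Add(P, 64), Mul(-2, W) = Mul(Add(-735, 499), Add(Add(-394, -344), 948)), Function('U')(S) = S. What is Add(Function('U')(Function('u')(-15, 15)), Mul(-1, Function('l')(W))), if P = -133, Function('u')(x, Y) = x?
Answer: 54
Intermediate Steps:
W = 24780 (W = Mul(Rational(-1, 2), Mul(Add(-735, 499), Add(Add(-394, -344), 948))) = Mul(Rational(-1, 2), Mul(-236, Add(-738, 948))) = Mul(Rational(-1, 2), Mul(-236, 210)) = Mul(Rational(-1, 2), -49560) = 24780)
Function('l')(L) = -69 (Function('l')(L) = Add(-133, 64) = -69)
Add(Function('U')(Function('u')(-15, 15)), Mul(-1, Function('l')(W))) = Add(-15, Mul(-1, -69)) = Add(-15, 69) = 54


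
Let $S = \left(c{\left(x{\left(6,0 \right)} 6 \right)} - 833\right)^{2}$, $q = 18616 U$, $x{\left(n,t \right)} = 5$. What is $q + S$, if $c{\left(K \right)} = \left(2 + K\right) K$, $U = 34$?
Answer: $649073$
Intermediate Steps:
$q = 632944$ ($q = 18616 \cdot 34 = 632944$)
$c{\left(K \right)} = K \left(2 + K\right)$
$S = 16129$ ($S = \left(5 \cdot 6 \left(2 + 5 \cdot 6\right) - 833\right)^{2} = \left(30 \left(2 + 30\right) - 833\right)^{2} = \left(30 \cdot 32 - 833\right)^{2} = \left(960 - 833\right)^{2} = 127^{2} = 16129$)
$q + S = 632944 + 16129 = 649073$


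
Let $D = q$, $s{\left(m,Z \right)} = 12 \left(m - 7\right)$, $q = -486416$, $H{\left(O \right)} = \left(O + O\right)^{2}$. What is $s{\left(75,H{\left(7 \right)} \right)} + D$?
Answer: $-485600$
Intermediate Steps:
$H{\left(O \right)} = 4 O^{2}$ ($H{\left(O \right)} = \left(2 O\right)^{2} = 4 O^{2}$)
$s{\left(m,Z \right)} = -84 + 12 m$ ($s{\left(m,Z \right)} = 12 \left(-7 + m\right) = -84 + 12 m$)
$D = -486416$
$s{\left(75,H{\left(7 \right)} \right)} + D = \left(-84 + 12 \cdot 75\right) - 486416 = \left(-84 + 900\right) - 486416 = 816 - 486416 = -485600$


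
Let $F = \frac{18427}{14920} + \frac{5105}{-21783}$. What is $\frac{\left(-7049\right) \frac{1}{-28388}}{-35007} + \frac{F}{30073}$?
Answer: $\frac{3027498962246129}{115630838235457023720} \approx 2.6182 \cdot 10^{-5}$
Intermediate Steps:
$F = \frac{325228741}{325002360}$ ($F = 18427 \cdot \frac{1}{14920} + 5105 \left(- \frac{1}{21783}\right) = \frac{18427}{14920} - \frac{5105}{21783} = \frac{325228741}{325002360} \approx 1.0007$)
$\frac{\left(-7049\right) \frac{1}{-28388}}{-35007} + \frac{F}{30073} = \frac{\left(-7049\right) \frac{1}{-28388}}{-35007} + \frac{325228741}{325002360 \cdot 30073} = \left(-7049\right) \left(- \frac{1}{28388}\right) \left(- \frac{1}{35007}\right) + \frac{325228741}{325002360} \cdot \frac{1}{30073} = \frac{7049}{28388} \left(- \frac{1}{35007}\right) + \frac{325228741}{9773795972280} = - \frac{1007}{141968388} + \frac{325228741}{9773795972280} = \frac{3027498962246129}{115630838235457023720}$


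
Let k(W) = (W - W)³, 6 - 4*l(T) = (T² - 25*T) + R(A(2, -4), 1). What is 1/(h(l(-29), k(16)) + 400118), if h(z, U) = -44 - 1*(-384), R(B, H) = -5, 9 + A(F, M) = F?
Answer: 1/400458 ≈ 2.4971e-6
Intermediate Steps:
A(F, M) = -9 + F
l(T) = 11/4 - T²/4 + 25*T/4 (l(T) = 3/2 - ((T² - 25*T) - 5)/4 = 3/2 - (-5 + T² - 25*T)/4 = 3/2 + (5/4 - T²/4 + 25*T/4) = 11/4 - T²/4 + 25*T/4)
k(W) = 0 (k(W) = 0³ = 0)
h(z, U) = 340 (h(z, U) = -44 + 384 = 340)
1/(h(l(-29), k(16)) + 400118) = 1/(340 + 400118) = 1/400458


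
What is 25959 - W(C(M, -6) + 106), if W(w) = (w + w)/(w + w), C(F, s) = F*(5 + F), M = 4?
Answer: 25958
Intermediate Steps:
W(w) = 1 (W(w) = (2*w)/((2*w)) = (2*w)*(1/(2*w)) = 1)
25959 - W(C(M, -6) + 106) = 25959 - 1*1 = 25959 - 1 = 25958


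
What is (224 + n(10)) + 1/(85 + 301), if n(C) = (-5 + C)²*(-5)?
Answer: 38215/386 ≈ 99.003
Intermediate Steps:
n(C) = -5*(-5 + C)²
(224 + n(10)) + 1/(85 + 301) = (224 - 5*(-5 + 10)²) + 1/(85 + 301) = (224 - 5*5²) + 1/386 = (224 - 5*25) + 1/386 = (224 - 125) + 1/386 = 99 + 1/386 = 38215/386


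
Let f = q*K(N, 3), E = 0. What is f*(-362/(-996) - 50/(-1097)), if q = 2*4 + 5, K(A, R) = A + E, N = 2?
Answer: 2904941/273153 ≈ 10.635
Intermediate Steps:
K(A, R) = A (K(A, R) = A + 0 = A)
q = 13 (q = 8 + 5 = 13)
f = 26 (f = 13*2 = 26)
f*(-362/(-996) - 50/(-1097)) = 26*(-362/(-996) - 50/(-1097)) = 26*(-362*(-1/996) - 50*(-1/1097)) = 26*(181/498 + 50/1097) = 26*(223457/546306) = 2904941/273153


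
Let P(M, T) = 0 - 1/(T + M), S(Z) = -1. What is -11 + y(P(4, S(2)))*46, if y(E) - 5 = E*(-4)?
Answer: 841/3 ≈ 280.33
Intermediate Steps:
P(M, T) = -1/(M + T) (P(M, T) = 0 - 1/(M + T) = -1/(M + T))
y(E) = 5 - 4*E (y(E) = 5 + E*(-4) = 5 - 4*E)
-11 + y(P(4, S(2)))*46 = -11 + (5 - (-4)/(4 - 1))*46 = -11 + (5 - (-4)/3)*46 = -11 + (5 - 4*(-⅓))*46 = -11 + (5 + 4/3)*46 = -11 + (19/3)*46 = -11 + 874/3 = 841/3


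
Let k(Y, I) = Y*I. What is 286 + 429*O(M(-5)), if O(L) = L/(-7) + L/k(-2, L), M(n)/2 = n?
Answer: 9581/14 ≈ 684.36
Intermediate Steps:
k(Y, I) = I*Y
M(n) = 2*n
O(L) = -½ - L/7 (O(L) = L/(-7) + L/((L*(-2))) = L*(-⅐) + L/((-2*L)) = -L/7 + L*(-1/(2*L)) = -L/7 - ½ = -½ - L/7)
286 + 429*O(M(-5)) = 286 + 429*(-½ - 2*(-5)/7) = 286 + 429*(-½ - ⅐*(-10)) = 286 + 429*(-½ + 10/7) = 286 + 429*(13/14) = 286 + 5577/14 = 9581/14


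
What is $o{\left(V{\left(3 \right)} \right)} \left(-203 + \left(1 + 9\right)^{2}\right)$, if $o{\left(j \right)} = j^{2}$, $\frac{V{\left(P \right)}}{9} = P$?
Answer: $-75087$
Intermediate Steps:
$V{\left(P \right)} = 9 P$
$o{\left(V{\left(3 \right)} \right)} \left(-203 + \left(1 + 9\right)^{2}\right) = \left(9 \cdot 3\right)^{2} \left(-203 + \left(1 + 9\right)^{2}\right) = 27^{2} \left(-203 + 10^{2}\right) = 729 \left(-203 + 100\right) = 729 \left(-103\right) = -75087$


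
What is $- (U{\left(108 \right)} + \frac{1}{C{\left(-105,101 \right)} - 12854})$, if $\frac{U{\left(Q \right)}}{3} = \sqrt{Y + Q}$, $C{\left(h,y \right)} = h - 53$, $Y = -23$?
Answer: $\frac{1}{13012} - 3 \sqrt{85} \approx -27.659$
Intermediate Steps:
$C{\left(h,y \right)} = -53 + h$
$U{\left(Q \right)} = 3 \sqrt{-23 + Q}$
$- (U{\left(108 \right)} + \frac{1}{C{\left(-105,101 \right)} - 12854}) = - (3 \sqrt{-23 + 108} + \frac{1}{\left(-53 - 105\right) - 12854}) = - (3 \sqrt{85} + \frac{1}{-158 - 12854}) = - (3 \sqrt{85} + \frac{1}{-13012}) = - (3 \sqrt{85} - \frac{1}{13012}) = - (- \frac{1}{13012} + 3 \sqrt{85}) = \frac{1}{13012} - 3 \sqrt{85}$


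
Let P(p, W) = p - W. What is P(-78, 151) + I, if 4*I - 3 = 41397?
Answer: 10121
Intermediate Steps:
I = 10350 (I = ¾ + (¼)*41397 = ¾ + 41397/4 = 10350)
P(-78, 151) + I = (-78 - 1*151) + 10350 = (-78 - 151) + 10350 = -229 + 10350 = 10121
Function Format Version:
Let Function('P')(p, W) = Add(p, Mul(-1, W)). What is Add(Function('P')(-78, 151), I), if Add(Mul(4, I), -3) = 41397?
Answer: 10121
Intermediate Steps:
I = 10350 (I = Add(Rational(3, 4), Mul(Rational(1, 4), 41397)) = Add(Rational(3, 4), Rational(41397, 4)) = 10350)
Add(Function('P')(-78, 151), I) = Add(Add(-78, Mul(-1, 151)), 10350) = Add(Add(-78, -151), 10350) = Add(-229, 10350) = 10121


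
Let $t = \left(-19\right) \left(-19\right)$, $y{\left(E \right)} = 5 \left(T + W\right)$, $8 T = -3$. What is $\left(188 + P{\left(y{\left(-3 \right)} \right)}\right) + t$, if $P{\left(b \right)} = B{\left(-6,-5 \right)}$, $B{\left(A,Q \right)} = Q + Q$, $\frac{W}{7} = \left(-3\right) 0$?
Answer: $539$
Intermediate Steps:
$T = - \frac{3}{8}$ ($T = \frac{1}{8} \left(-3\right) = - \frac{3}{8} \approx -0.375$)
$W = 0$ ($W = 7 \left(\left(-3\right) 0\right) = 7 \cdot 0 = 0$)
$B{\left(A,Q \right)} = 2 Q$
$y{\left(E \right)} = - \frac{15}{8}$ ($y{\left(E \right)} = 5 \left(- \frac{3}{8} + 0\right) = 5 \left(- \frac{3}{8}\right) = - \frac{15}{8}$)
$P{\left(b \right)} = -10$ ($P{\left(b \right)} = 2 \left(-5\right) = -10$)
$t = 361$
$\left(188 + P{\left(y{\left(-3 \right)} \right)}\right) + t = \left(188 - 10\right) + 361 = 178 + 361 = 539$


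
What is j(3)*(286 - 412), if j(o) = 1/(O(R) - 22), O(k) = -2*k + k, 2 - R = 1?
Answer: 126/23 ≈ 5.4783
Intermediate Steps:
R = 1 (R = 2 - 1*1 = 2 - 1 = 1)
O(k) = -k
j(o) = -1/23 (j(o) = 1/(-1*1 - 22) = 1/(-1 - 22) = 1/(-23) = -1/23)
j(3)*(286 - 412) = -(286 - 412)/23 = -1/23*(-126) = 126/23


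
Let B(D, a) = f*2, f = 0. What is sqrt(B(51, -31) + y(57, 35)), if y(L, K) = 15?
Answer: sqrt(15) ≈ 3.8730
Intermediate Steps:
B(D, a) = 0 (B(D, a) = 0*2 = 0)
sqrt(B(51, -31) + y(57, 35)) = sqrt(0 + 15) = sqrt(15)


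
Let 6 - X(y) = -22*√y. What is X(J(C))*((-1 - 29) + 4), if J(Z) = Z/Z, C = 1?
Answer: -728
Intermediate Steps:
J(Z) = 1
X(y) = 6 + 22*√y (X(y) = 6 - (-22)*√y = 6 + 22*√y)
X(J(C))*((-1 - 29) + 4) = (6 + 22*√1)*((-1 - 29) + 4) = (6 + 22*1)*(-30 + 4) = (6 + 22)*(-26) = 28*(-26) = -728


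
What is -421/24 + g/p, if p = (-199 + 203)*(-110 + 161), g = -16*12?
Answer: -7541/408 ≈ -18.483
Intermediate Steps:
g = -192
p = 204 (p = 4*51 = 204)
-421/24 + g/p = -421/24 - 192/204 = -421*1/24 - 192*1/204 = -421/24 - 16/17 = -7541/408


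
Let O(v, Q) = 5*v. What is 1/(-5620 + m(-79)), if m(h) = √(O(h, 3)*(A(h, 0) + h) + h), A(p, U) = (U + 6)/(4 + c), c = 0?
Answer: -11240/63107733 - √122134/63107733 ≈ -0.00018365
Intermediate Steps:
A(p, U) = 3/2 + U/4 (A(p, U) = (U + 6)/(4 + 0) = (6 + U)/4 = (6 + U)*(¼) = 3/2 + U/4)
m(h) = √(h + 5*h*(3/2 + h)) (m(h) = √((5*h)*((3/2 + (¼)*0) + h) + h) = √((5*h)*((3/2 + 0) + h) + h) = √((5*h)*(3/2 + h) + h) = √(5*h*(3/2 + h) + h) = √(h + 5*h*(3/2 + h)))
1/(-5620 + m(-79)) = 1/(-5620 + √2*√(-79*(17 + 10*(-79)))/2) = 1/(-5620 + √2*√(-79*(17 - 790))/2) = 1/(-5620 + √2*√(-79*(-773))/2) = 1/(-5620 + √2*√61067/2) = 1/(-5620 + √122134/2)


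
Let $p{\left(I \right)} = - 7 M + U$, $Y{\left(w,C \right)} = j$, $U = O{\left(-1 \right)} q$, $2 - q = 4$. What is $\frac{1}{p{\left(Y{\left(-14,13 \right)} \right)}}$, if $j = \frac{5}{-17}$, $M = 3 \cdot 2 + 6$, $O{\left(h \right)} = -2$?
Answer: $- \frac{1}{80} \approx -0.0125$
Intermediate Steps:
$q = -2$ ($q = 2 - 4 = -2$)
$M = 12$ ($M = 6 + 6 = 12$)
$U = 4$ ($U = \left(-2\right) \left(-2\right) = 4$)
$j = - \frac{5}{17}$ ($j = 5 \left(- \frac{1}{17}\right) = - \frac{5}{17} \approx -0.29412$)
$Y{\left(w,C \right)} = - \frac{5}{17}$
$p{\left(I \right)} = -80$ ($p{\left(I \right)} = \left(-7\right) 12 + 4 = -84 + 4 = -80$)
$\frac{1}{p{\left(Y{\left(-14,13 \right)} \right)}} = \frac{1}{-80} = - \frac{1}{80}$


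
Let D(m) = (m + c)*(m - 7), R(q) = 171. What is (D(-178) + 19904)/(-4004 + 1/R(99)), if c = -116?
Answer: -12704274/684683 ≈ -18.555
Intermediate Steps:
D(m) = (-116 + m)*(-7 + m) (D(m) = (m - 116)*(m - 7) = (-116 + m)*(-7 + m))
(D(-178) + 19904)/(-4004 + 1/R(99)) = ((812 + (-178)² - 123*(-178)) + 19904)/(-4004 + 1/171) = ((812 + 31684 + 21894) + 19904)/(-4004 + 1/171) = (54390 + 19904)/(-684683/171) = 74294*(-171/684683) = -12704274/684683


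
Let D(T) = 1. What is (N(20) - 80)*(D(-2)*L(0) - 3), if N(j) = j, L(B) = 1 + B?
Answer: 120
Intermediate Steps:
(N(20) - 80)*(D(-2)*L(0) - 3) = (20 - 80)*(1*(1 + 0) - 3) = -60*(1*1 - 3) = -60*(1 - 3) = -60*(-2) = 120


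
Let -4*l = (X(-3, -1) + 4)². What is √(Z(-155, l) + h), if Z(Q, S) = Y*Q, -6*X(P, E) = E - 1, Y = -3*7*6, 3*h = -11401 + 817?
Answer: 3*√1778 ≈ 126.50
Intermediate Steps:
h = -3528 (h = (-11401 + 817)/3 = (⅓)*(-10584) = -3528)
Y = -126 (Y = -21*6 = -126)
X(P, E) = ⅙ - E/6 (X(P, E) = -(E - 1)/6 = -(-1 + E)/6 = ⅙ - E/6)
l = -169/36 (l = -((⅙ - ⅙*(-1)) + 4)²/4 = -((⅙ + ⅙) + 4)²/4 = -(⅓ + 4)²/4 = -(13/3)²/4 = -¼*169/9 = -169/36 ≈ -4.6944)
Z(Q, S) = -126*Q
√(Z(-155, l) + h) = √(-126*(-155) - 3528) = √(19530 - 3528) = √16002 = 3*√1778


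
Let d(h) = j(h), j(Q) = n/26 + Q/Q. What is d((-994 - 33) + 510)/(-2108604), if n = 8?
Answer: -17/27411852 ≈ -6.2017e-7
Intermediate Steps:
j(Q) = 17/13 (j(Q) = 8/26 + Q/Q = 8*(1/26) + 1 = 4/13 + 1 = 17/13)
d(h) = 17/13
d((-994 - 33) + 510)/(-2108604) = (17/13)/(-2108604) = (17/13)*(-1/2108604) = -17/27411852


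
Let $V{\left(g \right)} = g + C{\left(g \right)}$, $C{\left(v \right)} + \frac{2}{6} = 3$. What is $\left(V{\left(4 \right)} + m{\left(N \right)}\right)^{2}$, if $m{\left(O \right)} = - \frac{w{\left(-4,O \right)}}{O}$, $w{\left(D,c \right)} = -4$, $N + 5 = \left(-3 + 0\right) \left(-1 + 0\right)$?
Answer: $\frac{196}{9} \approx 21.778$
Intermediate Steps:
$N = -2$ ($N = -5 + \left(-3 + 0\right) \left(-1 + 0\right) = -5 - -3 = -5 + 3 = -2$)
$C{\left(v \right)} = \frac{8}{3}$ ($C{\left(v \right)} = - \frac{1}{3} + 3 = \frac{8}{3}$)
$V{\left(g \right)} = \frac{8}{3} + g$ ($V{\left(g \right)} = g + \frac{8}{3} = \frac{8}{3} + g$)
$m{\left(O \right)} = \frac{4}{O}$ ($m{\left(O \right)} = - \frac{-4}{O} = \frac{4}{O}$)
$\left(V{\left(4 \right)} + m{\left(N \right)}\right)^{2} = \left(\left(\frac{8}{3} + 4\right) + \frac{4}{-2}\right)^{2} = \left(\frac{20}{3} + 4 \left(- \frac{1}{2}\right)\right)^{2} = \left(\frac{20}{3} - 2\right)^{2} = \left(\frac{14}{3}\right)^{2} = \frac{196}{9}$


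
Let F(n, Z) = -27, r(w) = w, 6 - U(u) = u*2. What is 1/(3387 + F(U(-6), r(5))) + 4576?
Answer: 15375361/3360 ≈ 4576.0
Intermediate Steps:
U(u) = 6 - 2*u (U(u) = 6 - u*2 = 6 - 2*u)
1/(3387 + F(U(-6), r(5))) + 4576 = 1/(3387 - 27) + 4576 = 1/3360 + 4576 = 15375361/3360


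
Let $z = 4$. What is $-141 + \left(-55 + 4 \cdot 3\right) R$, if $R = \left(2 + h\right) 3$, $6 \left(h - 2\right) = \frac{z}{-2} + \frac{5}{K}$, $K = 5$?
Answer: $- \frac{1271}{2} \approx -635.5$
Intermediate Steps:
$h = \frac{11}{6}$ ($h = 2 + \frac{\frac{4}{-2} + \frac{5}{5}}{6} = 2 + \frac{4 \left(- \frac{1}{2}\right) + 5 \cdot \frac{1}{5}}{6} = 2 + \frac{-2 + 1}{6} = 2 + \frac{1}{6} \left(-1\right) = 2 - \frac{1}{6} = \frac{11}{6} \approx 1.8333$)
$R = \frac{23}{2}$ ($R = \left(2 + \frac{11}{6}\right) 3 = \frac{23}{6} \cdot 3 = \frac{23}{2} \approx 11.5$)
$-141 + \left(-55 + 4 \cdot 3\right) R = -141 + \left(-55 + 4 \cdot 3\right) \frac{23}{2} = -141 + \left(-55 + 12\right) \frac{23}{2} = -141 - \frac{989}{2} = - \frac{1271}{2}$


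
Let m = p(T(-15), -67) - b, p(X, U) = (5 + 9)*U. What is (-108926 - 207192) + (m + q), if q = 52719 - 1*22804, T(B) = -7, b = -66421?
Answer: -220720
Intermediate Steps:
q = 29915 (q = 52719 - 22804 = 29915)
p(X, U) = 14*U
m = 65483 (m = 14*(-67) - 1*(-66421) = -938 + 66421 = 65483)
(-108926 - 207192) + (m + q) = (-108926 - 207192) + (65483 + 29915) = -316118 + 95398 = -220720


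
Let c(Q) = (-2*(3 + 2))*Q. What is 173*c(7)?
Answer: -12110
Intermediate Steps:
c(Q) = -10*Q (c(Q) = (-2*5)*Q = -10*Q)
173*c(7) = 173*(-10*7) = 173*(-70) = -12110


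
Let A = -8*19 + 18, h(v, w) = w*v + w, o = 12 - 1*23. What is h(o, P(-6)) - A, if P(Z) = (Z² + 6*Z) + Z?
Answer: 194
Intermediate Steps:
P(Z) = Z² + 7*Z
o = -11 (o = 12 - 23 = -11)
h(v, w) = w + v*w (h(v, w) = v*w + w = w + v*w)
A = -134 (A = -152 + 18 = -134)
h(o, P(-6)) - A = (-6*(7 - 6))*(1 - 11) - 1*(-134) = -6*1*(-10) + 134 = -6*(-10) + 134 = 60 + 134 = 194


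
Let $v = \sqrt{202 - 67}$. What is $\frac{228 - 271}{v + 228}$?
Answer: $- \frac{3268}{17283} + \frac{43 \sqrt{15}}{17283} \approx -0.17945$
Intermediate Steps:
$v = 3 \sqrt{15}$ ($v = \sqrt{135} = 3 \sqrt{15} \approx 11.619$)
$\frac{228 - 271}{v + 228} = \frac{228 - 271}{3 \sqrt{15} + 228} = - \frac{43}{228 + 3 \sqrt{15}}$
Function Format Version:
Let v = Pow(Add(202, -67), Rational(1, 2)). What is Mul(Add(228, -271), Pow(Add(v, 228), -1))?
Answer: Add(Rational(-3268, 17283), Mul(Rational(43, 17283), Pow(15, Rational(1, 2)))) ≈ -0.17945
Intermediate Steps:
v = Mul(3, Pow(15, Rational(1, 2))) (v = Pow(135, Rational(1, 2)) = Mul(3, Pow(15, Rational(1, 2))) ≈ 11.619)
Mul(Add(228, -271), Pow(Add(v, 228), -1)) = Mul(Add(228, -271), Pow(Add(Mul(3, Pow(15, Rational(1, 2))), 228), -1)) = Mul(-43, Pow(Add(228, Mul(3, Pow(15, Rational(1, 2)))), -1))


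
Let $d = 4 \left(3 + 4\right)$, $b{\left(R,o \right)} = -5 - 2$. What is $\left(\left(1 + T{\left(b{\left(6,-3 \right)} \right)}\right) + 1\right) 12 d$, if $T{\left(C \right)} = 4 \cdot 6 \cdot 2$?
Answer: $16800$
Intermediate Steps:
$b{\left(R,o \right)} = -7$ ($b{\left(R,o \right)} = -5 - 2 = -7$)
$T{\left(C \right)} = 48$ ($T{\left(C \right)} = 24 \cdot 2 = 48$)
$d = 28$ ($d = 4 \cdot 7 = 28$)
$\left(\left(1 + T{\left(b{\left(6,-3 \right)} \right)}\right) + 1\right) 12 d = \left(\left(1 + 48\right) + 1\right) 12 \cdot 28 = \left(49 + 1\right) 12 \cdot 28 = 50 \cdot 12 \cdot 28 = 600 \cdot 28 = 16800$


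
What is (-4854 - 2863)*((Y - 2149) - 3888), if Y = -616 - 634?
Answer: 56233779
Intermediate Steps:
Y = -1250
(-4854 - 2863)*((Y - 2149) - 3888) = (-4854 - 2863)*((-1250 - 2149) - 3888) = -7717*(-3399 - 3888) = -7717*(-7287) = 56233779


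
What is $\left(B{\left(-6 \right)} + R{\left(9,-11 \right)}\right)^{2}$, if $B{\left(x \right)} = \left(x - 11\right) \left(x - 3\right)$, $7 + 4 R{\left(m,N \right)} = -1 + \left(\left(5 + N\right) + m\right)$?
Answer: $\frac{368449}{16} \approx 23028.0$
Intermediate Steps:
$R{\left(m,N \right)} = - \frac{3}{4} + \frac{N}{4} + \frac{m}{4}$ ($R{\left(m,N \right)} = - \frac{7}{4} + \frac{-1 + \left(\left(5 + N\right) + m\right)}{4} = - \frac{7}{4} + \frac{-1 + \left(5 + N + m\right)}{4} = - \frac{7}{4} + \frac{4 + N + m}{4} = - \frac{7}{4} + \left(1 + \frac{N}{4} + \frac{m}{4}\right) = - \frac{3}{4} + \frac{N}{4} + \frac{m}{4}$)
$B{\left(x \right)} = \left(-11 + x\right) \left(-3 + x\right)$
$\left(B{\left(-6 \right)} + R{\left(9,-11 \right)}\right)^{2} = \left(\left(33 + \left(-6\right)^{2} - -84\right) + \left(- \frac{3}{4} + \frac{1}{4} \left(-11\right) + \frac{1}{4} \cdot 9\right)\right)^{2} = \left(\left(33 + 36 + 84\right) - \frac{5}{4}\right)^{2} = \left(153 - \frac{5}{4}\right)^{2} = \left(\frac{607}{4}\right)^{2} = \frac{368449}{16}$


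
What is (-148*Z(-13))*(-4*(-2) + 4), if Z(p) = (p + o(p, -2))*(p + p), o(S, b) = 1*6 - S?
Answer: 277056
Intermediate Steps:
o(S, b) = 6 - S
Z(p) = 12*p (Z(p) = (p + (6 - p))*(p + p) = 6*(2*p) = 12*p)
(-148*Z(-13))*(-4*(-2) + 4) = (-1776*(-13))*(-4*(-2) + 4) = (-148*(-156))*(8 + 4) = 23088*12 = 277056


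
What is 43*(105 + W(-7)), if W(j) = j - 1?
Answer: 4171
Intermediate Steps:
W(j) = -1 + j
43*(105 + W(-7)) = 43*(105 + (-1 - 7)) = 43*(105 - 8) = 43*97 = 4171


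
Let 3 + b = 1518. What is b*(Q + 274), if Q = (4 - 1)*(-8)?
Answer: 378750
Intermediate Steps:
b = 1515 (b = -3 + 1518 = 1515)
Q = -24 (Q = 3*(-8) = -24)
b*(Q + 274) = 1515*(-24 + 274) = 1515*250 = 378750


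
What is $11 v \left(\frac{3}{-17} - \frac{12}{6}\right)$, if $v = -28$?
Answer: $\frac{11396}{17} \approx 670.35$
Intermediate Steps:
$11 v \left(\frac{3}{-17} - \frac{12}{6}\right) = 11 \left(-28\right) \left(\frac{3}{-17} - \frac{12}{6}\right) = - 308 \left(3 \left(- \frac{1}{17}\right) - 2\right) = - 308 \left(- \frac{3}{17} - 2\right) = \left(-308\right) \left(- \frac{37}{17}\right) = \frac{11396}{17}$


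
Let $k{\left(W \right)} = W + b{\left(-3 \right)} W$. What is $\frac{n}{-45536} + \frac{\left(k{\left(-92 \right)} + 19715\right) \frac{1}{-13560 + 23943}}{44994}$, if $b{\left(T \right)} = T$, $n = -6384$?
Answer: $\frac{5179403907}{36932597497} \approx 0.14024$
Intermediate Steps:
$k{\left(W \right)} = - 2 W$ ($k{\left(W \right)} = W - 3 W = - 2 W$)
$\frac{n}{-45536} + \frac{\left(k{\left(-92 \right)} + 19715\right) \frac{1}{-13560 + 23943}}{44994} = - \frac{6384}{-45536} + \frac{\left(\left(-2\right) \left(-92\right) + 19715\right) \frac{1}{-13560 + 23943}}{44994} = \left(-6384\right) \left(- \frac{1}{45536}\right) + \frac{184 + 19715}{10383} \cdot \frac{1}{44994} = \frac{399}{2846} + 19899 \cdot \frac{1}{10383} \cdot \frac{1}{44994} = \frac{399}{2846} + \frac{6633}{3461} \cdot \frac{1}{44994} = \frac{399}{2846} + \frac{2211}{51908078} = \frac{5179403907}{36932597497}$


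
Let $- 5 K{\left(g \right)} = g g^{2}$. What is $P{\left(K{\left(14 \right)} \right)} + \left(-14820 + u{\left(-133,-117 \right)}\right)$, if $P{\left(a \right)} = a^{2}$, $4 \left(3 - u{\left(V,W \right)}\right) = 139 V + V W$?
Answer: $\frac{14354797}{50} \approx 2.871 \cdot 10^{5}$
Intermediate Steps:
$u{\left(V,W \right)} = 3 - \frac{139 V}{4} - \frac{V W}{4}$ ($u{\left(V,W \right)} = 3 - \frac{139 V + V W}{4} = 3 - \left(\frac{139 V}{4} + \frac{V W}{4}\right) = 3 - \frac{139 V}{4} - \frac{V W}{4}$)
$K{\left(g \right)} = - \frac{g^{3}}{5}$ ($K{\left(g \right)} = - \frac{g g^{2}}{5} = - \frac{g^{3}}{5}$)
$P{\left(K{\left(14 \right)} \right)} + \left(-14820 + u{\left(-133,-117 \right)}\right) = \left(- \frac{14^{3}}{5}\right)^{2} - \frac{28171}{2} = \left(\left(- \frac{1}{5}\right) 2744\right)^{2} + \left(-14820 + \left(3 + \frac{18487}{4} - \frac{15561}{4}\right)\right) = \left(- \frac{2744}{5}\right)^{2} + \left(-14820 + \frac{1469}{2}\right) = \frac{7529536}{25} - \frac{28171}{2} = \frac{14354797}{50}$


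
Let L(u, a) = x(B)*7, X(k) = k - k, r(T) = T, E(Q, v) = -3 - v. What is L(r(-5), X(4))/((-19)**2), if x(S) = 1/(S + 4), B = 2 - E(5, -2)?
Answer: 1/361 ≈ 0.0027701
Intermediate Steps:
B = 3 (B = 2 - (-3 - 1*(-2)) = 2 - (-3 + 2) = 2 - 1*(-1) = 2 + 1 = 3)
x(S) = 1/(4 + S)
X(k) = 0
L(u, a) = 1 (L(u, a) = 7/(4 + 3) = 7/7 = (1/7)*7 = 1)
L(r(-5), X(4))/((-19)**2) = 1/(-19)**2 = 1/361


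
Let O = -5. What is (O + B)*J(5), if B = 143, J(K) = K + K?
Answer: 1380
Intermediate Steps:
J(K) = 2*K
(O + B)*J(5) = (-5 + 143)*(2*5) = 138*10 = 1380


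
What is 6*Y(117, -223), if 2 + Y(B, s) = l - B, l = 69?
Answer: -300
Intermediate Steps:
Y(B, s) = 67 - B (Y(B, s) = -2 + (69 - B) = 67 - B)
6*Y(117, -223) = 6*(67 - 1*117) = 6*(67 - 117) = 6*(-50) = -300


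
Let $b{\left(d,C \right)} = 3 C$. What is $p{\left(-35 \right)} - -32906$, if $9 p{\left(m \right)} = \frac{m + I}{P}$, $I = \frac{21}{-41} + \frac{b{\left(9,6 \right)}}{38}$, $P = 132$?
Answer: $\frac{30452896217}{925452} \approx 32906.0$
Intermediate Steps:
$I = - \frac{30}{779}$ ($I = \frac{21}{-41} + \frac{3 \cdot 6}{38} = 21 \left(- \frac{1}{41}\right) + 18 \cdot \frac{1}{38} = - \frac{21}{41} + \frac{9}{19} = - \frac{30}{779} \approx -0.038511$)
$p{\left(m \right)} = - \frac{5}{154242} + \frac{m}{1188}$ ($p{\left(m \right)} = \frac{\frac{1}{132} \left(m - \frac{30}{779}\right)}{9} = \frac{\frac{1}{132} \left(- \frac{30}{779} + m\right)}{9} = \frac{- \frac{5}{17138} + \frac{m}{132}}{9} = - \frac{5}{154242} + \frac{m}{1188}$)
$p{\left(-35 \right)} - -32906 = \left(- \frac{5}{154242} + \frac{1}{1188} \left(-35\right)\right) - -32906 = \left(- \frac{5}{154242} - \frac{35}{1188}\right) + 32906 = - \frac{27295}{925452} + 32906 = \frac{30452896217}{925452}$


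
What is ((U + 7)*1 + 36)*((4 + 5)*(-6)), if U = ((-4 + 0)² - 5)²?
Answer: -8856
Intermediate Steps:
U = 121 (U = ((-4)² - 5)² = (16 - 5)² = 11² = 121)
((U + 7)*1 + 36)*((4 + 5)*(-6)) = ((121 + 7)*1 + 36)*((4 + 5)*(-6)) = (128*1 + 36)*(9*(-6)) = (128 + 36)*(-54) = 164*(-54) = -8856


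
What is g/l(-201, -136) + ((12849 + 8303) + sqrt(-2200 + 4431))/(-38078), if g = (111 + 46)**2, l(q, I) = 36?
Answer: 468911575/685404 - sqrt(2231)/38078 ≈ 684.14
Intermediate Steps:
g = 24649 (g = 157**2 = 24649)
g/l(-201, -136) + ((12849 + 8303) + sqrt(-2200 + 4431))/(-38078) = 24649/36 + ((12849 + 8303) + sqrt(-2200 + 4431))/(-38078) = 24649*(1/36) + (21152 + sqrt(2231))*(-1/38078) = 24649/36 + (-10576/19039 - sqrt(2231)/38078) = 468911575/685404 - sqrt(2231)/38078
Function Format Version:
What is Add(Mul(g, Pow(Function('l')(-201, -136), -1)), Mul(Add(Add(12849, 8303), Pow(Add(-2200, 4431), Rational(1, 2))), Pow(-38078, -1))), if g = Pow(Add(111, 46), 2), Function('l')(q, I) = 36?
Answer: Add(Rational(468911575, 685404), Mul(Rational(-1, 38078), Pow(2231, Rational(1, 2)))) ≈ 684.14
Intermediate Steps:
g = 24649 (g = Pow(157, 2) = 24649)
Add(Mul(g, Pow(Function('l')(-201, -136), -1)), Mul(Add(Add(12849, 8303), Pow(Add(-2200, 4431), Rational(1, 2))), Pow(-38078, -1))) = Add(Mul(24649, Pow(36, -1)), Mul(Add(Add(12849, 8303), Pow(Add(-2200, 4431), Rational(1, 2))), Pow(-38078, -1))) = Add(Mul(24649, Rational(1, 36)), Mul(Add(21152, Pow(2231, Rational(1, 2))), Rational(-1, 38078))) = Add(Rational(24649, 36), Add(Rational(-10576, 19039), Mul(Rational(-1, 38078), Pow(2231, Rational(1, 2))))) = Add(Rational(468911575, 685404), Mul(Rational(-1, 38078), Pow(2231, Rational(1, 2))))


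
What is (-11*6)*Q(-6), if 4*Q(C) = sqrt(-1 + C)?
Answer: -33*I*sqrt(7)/2 ≈ -43.655*I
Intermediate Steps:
Q(C) = sqrt(-1 + C)/4
(-11*6)*Q(-6) = (-11*6)*(sqrt(-1 - 6)/4) = -33*sqrt(-7)/2 = -33*I*sqrt(7)/2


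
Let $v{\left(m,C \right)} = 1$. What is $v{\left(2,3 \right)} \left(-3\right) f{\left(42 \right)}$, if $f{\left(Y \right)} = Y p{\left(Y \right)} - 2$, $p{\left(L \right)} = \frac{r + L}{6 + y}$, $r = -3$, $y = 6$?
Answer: $- \frac{807}{2} \approx -403.5$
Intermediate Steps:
$p{\left(L \right)} = - \frac{1}{4} + \frac{L}{12}$ ($p{\left(L \right)} = \frac{-3 + L}{6 + 6} = \frac{-3 + L}{12} = \left(-3 + L\right) \frac{1}{12} = - \frac{1}{4} + \frac{L}{12}$)
$f{\left(Y \right)} = -2 + Y \left(- \frac{1}{4} + \frac{Y}{12}\right)$ ($f{\left(Y \right)} = Y \left(- \frac{1}{4} + \frac{Y}{12}\right) - 2 = -2 + Y \left(- \frac{1}{4} + \frac{Y}{12}\right)$)
$v{\left(2,3 \right)} \left(-3\right) f{\left(42 \right)} = 1 \left(-3\right) \left(-2 + \frac{1}{12} \cdot 42 \left(-3 + 42\right)\right) = - 3 \left(-2 + \frac{1}{12} \cdot 42 \cdot 39\right) = - 3 \left(-2 + \frac{273}{2}\right) = \left(-3\right) \frac{269}{2} = - \frac{807}{2}$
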